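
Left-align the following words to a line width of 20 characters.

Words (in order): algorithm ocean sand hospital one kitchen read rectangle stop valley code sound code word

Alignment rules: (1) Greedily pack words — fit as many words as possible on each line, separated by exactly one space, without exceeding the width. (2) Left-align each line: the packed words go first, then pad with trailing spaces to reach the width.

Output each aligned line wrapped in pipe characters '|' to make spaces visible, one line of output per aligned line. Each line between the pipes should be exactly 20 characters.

Answer: |algorithm ocean sand|
|hospital one kitchen|
|read rectangle stop |
|valley code sound   |
|code word           |

Derivation:
Line 1: ['algorithm', 'ocean', 'sand'] (min_width=20, slack=0)
Line 2: ['hospital', 'one', 'kitchen'] (min_width=20, slack=0)
Line 3: ['read', 'rectangle', 'stop'] (min_width=19, slack=1)
Line 4: ['valley', 'code', 'sound'] (min_width=17, slack=3)
Line 5: ['code', 'word'] (min_width=9, slack=11)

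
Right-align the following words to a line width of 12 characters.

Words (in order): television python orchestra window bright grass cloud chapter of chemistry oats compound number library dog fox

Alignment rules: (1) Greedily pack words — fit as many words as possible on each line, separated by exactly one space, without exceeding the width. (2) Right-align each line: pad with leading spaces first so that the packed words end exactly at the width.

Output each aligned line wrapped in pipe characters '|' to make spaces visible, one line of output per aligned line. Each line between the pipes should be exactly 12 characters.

Line 1: ['television'] (min_width=10, slack=2)
Line 2: ['python'] (min_width=6, slack=6)
Line 3: ['orchestra'] (min_width=9, slack=3)
Line 4: ['window'] (min_width=6, slack=6)
Line 5: ['bright', 'grass'] (min_width=12, slack=0)
Line 6: ['cloud'] (min_width=5, slack=7)
Line 7: ['chapter', 'of'] (min_width=10, slack=2)
Line 8: ['chemistry'] (min_width=9, slack=3)
Line 9: ['oats'] (min_width=4, slack=8)
Line 10: ['compound'] (min_width=8, slack=4)
Line 11: ['number'] (min_width=6, slack=6)
Line 12: ['library', 'dog'] (min_width=11, slack=1)
Line 13: ['fox'] (min_width=3, slack=9)

Answer: |  television|
|      python|
|   orchestra|
|      window|
|bright grass|
|       cloud|
|  chapter of|
|   chemistry|
|        oats|
|    compound|
|      number|
| library dog|
|         fox|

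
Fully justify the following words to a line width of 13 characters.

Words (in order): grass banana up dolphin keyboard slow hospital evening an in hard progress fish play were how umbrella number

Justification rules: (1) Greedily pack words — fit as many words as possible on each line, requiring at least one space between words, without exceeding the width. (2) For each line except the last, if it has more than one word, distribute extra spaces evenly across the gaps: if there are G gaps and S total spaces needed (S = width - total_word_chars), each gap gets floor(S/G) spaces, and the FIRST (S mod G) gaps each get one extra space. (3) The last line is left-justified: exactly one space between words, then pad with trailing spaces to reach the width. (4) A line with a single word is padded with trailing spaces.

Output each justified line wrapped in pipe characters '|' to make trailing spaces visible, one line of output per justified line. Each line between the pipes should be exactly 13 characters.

Answer: |grass  banana|
|up    dolphin|
|keyboard slow|
|hospital     |
|evening an in|
|hard progress|
|fish     play|
|were      how|
|umbrella     |
|number       |

Derivation:
Line 1: ['grass', 'banana'] (min_width=12, slack=1)
Line 2: ['up', 'dolphin'] (min_width=10, slack=3)
Line 3: ['keyboard', 'slow'] (min_width=13, slack=0)
Line 4: ['hospital'] (min_width=8, slack=5)
Line 5: ['evening', 'an', 'in'] (min_width=13, slack=0)
Line 6: ['hard', 'progress'] (min_width=13, slack=0)
Line 7: ['fish', 'play'] (min_width=9, slack=4)
Line 8: ['were', 'how'] (min_width=8, slack=5)
Line 9: ['umbrella'] (min_width=8, slack=5)
Line 10: ['number'] (min_width=6, slack=7)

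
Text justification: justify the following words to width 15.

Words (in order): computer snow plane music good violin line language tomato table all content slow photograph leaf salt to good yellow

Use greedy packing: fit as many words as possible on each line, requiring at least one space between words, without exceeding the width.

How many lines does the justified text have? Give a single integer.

Line 1: ['computer', 'snow'] (min_width=13, slack=2)
Line 2: ['plane', 'music'] (min_width=11, slack=4)
Line 3: ['good', 'violin'] (min_width=11, slack=4)
Line 4: ['line', 'language'] (min_width=13, slack=2)
Line 5: ['tomato', 'table'] (min_width=12, slack=3)
Line 6: ['all', 'content'] (min_width=11, slack=4)
Line 7: ['slow', 'photograph'] (min_width=15, slack=0)
Line 8: ['leaf', 'salt', 'to'] (min_width=12, slack=3)
Line 9: ['good', 'yellow'] (min_width=11, slack=4)
Total lines: 9

Answer: 9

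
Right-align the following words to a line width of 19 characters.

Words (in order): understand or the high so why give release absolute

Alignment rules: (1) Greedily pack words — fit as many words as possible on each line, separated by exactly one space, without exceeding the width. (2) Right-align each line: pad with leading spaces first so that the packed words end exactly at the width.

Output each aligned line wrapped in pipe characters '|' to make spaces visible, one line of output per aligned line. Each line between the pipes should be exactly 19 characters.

Answer: |  understand or the|
|   high so why give|
|   release absolute|

Derivation:
Line 1: ['understand', 'or', 'the'] (min_width=17, slack=2)
Line 2: ['high', 'so', 'why', 'give'] (min_width=16, slack=3)
Line 3: ['release', 'absolute'] (min_width=16, slack=3)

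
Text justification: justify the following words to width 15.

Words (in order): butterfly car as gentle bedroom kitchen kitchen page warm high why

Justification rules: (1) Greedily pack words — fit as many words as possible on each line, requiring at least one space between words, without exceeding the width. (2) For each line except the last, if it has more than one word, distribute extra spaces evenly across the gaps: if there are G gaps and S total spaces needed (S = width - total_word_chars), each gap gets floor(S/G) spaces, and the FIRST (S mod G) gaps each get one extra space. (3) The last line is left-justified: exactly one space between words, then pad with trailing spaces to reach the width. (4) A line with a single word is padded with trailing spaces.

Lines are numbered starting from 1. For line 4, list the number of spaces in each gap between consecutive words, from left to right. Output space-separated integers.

Line 1: ['butterfly', 'car'] (min_width=13, slack=2)
Line 2: ['as', 'gentle'] (min_width=9, slack=6)
Line 3: ['bedroom', 'kitchen'] (min_width=15, slack=0)
Line 4: ['kitchen', 'page'] (min_width=12, slack=3)
Line 5: ['warm', 'high', 'why'] (min_width=13, slack=2)

Answer: 4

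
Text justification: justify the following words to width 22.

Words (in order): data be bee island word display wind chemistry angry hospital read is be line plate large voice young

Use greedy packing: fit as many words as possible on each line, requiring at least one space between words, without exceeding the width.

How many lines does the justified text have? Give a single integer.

Line 1: ['data', 'be', 'bee', 'island'] (min_width=18, slack=4)
Line 2: ['word', 'display', 'wind'] (min_width=17, slack=5)
Line 3: ['chemistry', 'angry'] (min_width=15, slack=7)
Line 4: ['hospital', 'read', 'is', 'be'] (min_width=19, slack=3)
Line 5: ['line', 'plate', 'large', 'voice'] (min_width=22, slack=0)
Line 6: ['young'] (min_width=5, slack=17)
Total lines: 6

Answer: 6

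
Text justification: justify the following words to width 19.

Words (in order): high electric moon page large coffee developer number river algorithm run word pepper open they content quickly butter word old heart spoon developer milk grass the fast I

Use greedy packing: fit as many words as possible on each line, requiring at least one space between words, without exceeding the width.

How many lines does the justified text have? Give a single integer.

Answer: 10

Derivation:
Line 1: ['high', 'electric', 'moon'] (min_width=18, slack=1)
Line 2: ['page', 'large', 'coffee'] (min_width=17, slack=2)
Line 3: ['developer', 'number'] (min_width=16, slack=3)
Line 4: ['river', 'algorithm', 'run'] (min_width=19, slack=0)
Line 5: ['word', 'pepper', 'open'] (min_width=16, slack=3)
Line 6: ['they', 'content'] (min_width=12, slack=7)
Line 7: ['quickly', 'butter', 'word'] (min_width=19, slack=0)
Line 8: ['old', 'heart', 'spoon'] (min_width=15, slack=4)
Line 9: ['developer', 'milk'] (min_width=14, slack=5)
Line 10: ['grass', 'the', 'fast', 'I'] (min_width=16, slack=3)
Total lines: 10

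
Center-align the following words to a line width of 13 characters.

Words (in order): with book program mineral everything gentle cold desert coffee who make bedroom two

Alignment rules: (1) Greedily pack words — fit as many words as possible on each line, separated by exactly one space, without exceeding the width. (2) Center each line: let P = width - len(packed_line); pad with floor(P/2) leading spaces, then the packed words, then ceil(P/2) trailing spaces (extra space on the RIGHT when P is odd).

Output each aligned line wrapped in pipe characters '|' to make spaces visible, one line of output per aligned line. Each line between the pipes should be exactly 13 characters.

Answer: |  with book  |
|   program   |
|   mineral   |
| everything  |
| gentle cold |
|desert coffee|
|  who make   |
| bedroom two |

Derivation:
Line 1: ['with', 'book'] (min_width=9, slack=4)
Line 2: ['program'] (min_width=7, slack=6)
Line 3: ['mineral'] (min_width=7, slack=6)
Line 4: ['everything'] (min_width=10, slack=3)
Line 5: ['gentle', 'cold'] (min_width=11, slack=2)
Line 6: ['desert', 'coffee'] (min_width=13, slack=0)
Line 7: ['who', 'make'] (min_width=8, slack=5)
Line 8: ['bedroom', 'two'] (min_width=11, slack=2)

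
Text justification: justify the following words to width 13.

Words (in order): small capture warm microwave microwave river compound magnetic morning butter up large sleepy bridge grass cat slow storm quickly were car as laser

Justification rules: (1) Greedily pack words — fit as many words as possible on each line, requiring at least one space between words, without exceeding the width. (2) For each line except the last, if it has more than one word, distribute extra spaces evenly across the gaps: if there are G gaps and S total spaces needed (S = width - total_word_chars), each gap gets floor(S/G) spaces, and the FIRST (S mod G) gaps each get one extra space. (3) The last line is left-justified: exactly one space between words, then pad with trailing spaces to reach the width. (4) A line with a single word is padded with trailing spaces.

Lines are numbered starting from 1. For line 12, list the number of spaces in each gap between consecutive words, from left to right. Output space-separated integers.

Line 1: ['small', 'capture'] (min_width=13, slack=0)
Line 2: ['warm'] (min_width=4, slack=9)
Line 3: ['microwave'] (min_width=9, slack=4)
Line 4: ['microwave'] (min_width=9, slack=4)
Line 5: ['river'] (min_width=5, slack=8)
Line 6: ['compound'] (min_width=8, slack=5)
Line 7: ['magnetic'] (min_width=8, slack=5)
Line 8: ['morning'] (min_width=7, slack=6)
Line 9: ['butter', 'up'] (min_width=9, slack=4)
Line 10: ['large', 'sleepy'] (min_width=12, slack=1)
Line 11: ['bridge', 'grass'] (min_width=12, slack=1)
Line 12: ['cat', 'slow'] (min_width=8, slack=5)
Line 13: ['storm', 'quickly'] (min_width=13, slack=0)
Line 14: ['were', 'car', 'as'] (min_width=11, slack=2)
Line 15: ['laser'] (min_width=5, slack=8)

Answer: 6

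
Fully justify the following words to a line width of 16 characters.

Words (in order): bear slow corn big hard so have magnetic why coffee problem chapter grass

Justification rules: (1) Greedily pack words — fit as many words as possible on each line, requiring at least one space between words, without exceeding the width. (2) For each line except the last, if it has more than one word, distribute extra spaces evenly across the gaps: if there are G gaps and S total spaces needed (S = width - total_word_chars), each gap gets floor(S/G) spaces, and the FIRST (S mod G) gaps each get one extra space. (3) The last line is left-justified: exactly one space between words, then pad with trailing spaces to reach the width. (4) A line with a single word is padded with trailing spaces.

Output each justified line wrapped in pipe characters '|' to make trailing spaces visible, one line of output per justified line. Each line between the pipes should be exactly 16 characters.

Answer: |bear  slow  corn|
|big hard so have|
|magnetic     why|
|coffee   problem|
|chapter grass   |

Derivation:
Line 1: ['bear', 'slow', 'corn'] (min_width=14, slack=2)
Line 2: ['big', 'hard', 'so', 'have'] (min_width=16, slack=0)
Line 3: ['magnetic', 'why'] (min_width=12, slack=4)
Line 4: ['coffee', 'problem'] (min_width=14, slack=2)
Line 5: ['chapter', 'grass'] (min_width=13, slack=3)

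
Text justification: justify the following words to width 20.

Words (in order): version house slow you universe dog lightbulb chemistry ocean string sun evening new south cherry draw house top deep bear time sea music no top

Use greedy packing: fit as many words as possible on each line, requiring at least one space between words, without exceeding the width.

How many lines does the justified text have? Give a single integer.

Line 1: ['version', 'house', 'slow'] (min_width=18, slack=2)
Line 2: ['you', 'universe', 'dog'] (min_width=16, slack=4)
Line 3: ['lightbulb', 'chemistry'] (min_width=19, slack=1)
Line 4: ['ocean', 'string', 'sun'] (min_width=16, slack=4)
Line 5: ['evening', 'new', 'south'] (min_width=17, slack=3)
Line 6: ['cherry', 'draw', 'house'] (min_width=17, slack=3)
Line 7: ['top', 'deep', 'bear', 'time'] (min_width=18, slack=2)
Line 8: ['sea', 'music', 'no', 'top'] (min_width=16, slack=4)
Total lines: 8

Answer: 8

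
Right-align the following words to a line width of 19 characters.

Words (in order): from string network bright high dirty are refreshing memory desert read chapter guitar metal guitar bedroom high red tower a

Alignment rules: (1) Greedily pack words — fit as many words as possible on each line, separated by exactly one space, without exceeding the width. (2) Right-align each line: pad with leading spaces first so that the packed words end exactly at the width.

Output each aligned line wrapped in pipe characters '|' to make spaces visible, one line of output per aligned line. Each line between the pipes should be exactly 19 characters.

Answer: |from string network|
|  bright high dirty|
|     are refreshing|
| memory desert read|
|     chapter guitar|
|       metal guitar|
|   bedroom high red|
|            tower a|

Derivation:
Line 1: ['from', 'string', 'network'] (min_width=19, slack=0)
Line 2: ['bright', 'high', 'dirty'] (min_width=17, slack=2)
Line 3: ['are', 'refreshing'] (min_width=14, slack=5)
Line 4: ['memory', 'desert', 'read'] (min_width=18, slack=1)
Line 5: ['chapter', 'guitar'] (min_width=14, slack=5)
Line 6: ['metal', 'guitar'] (min_width=12, slack=7)
Line 7: ['bedroom', 'high', 'red'] (min_width=16, slack=3)
Line 8: ['tower', 'a'] (min_width=7, slack=12)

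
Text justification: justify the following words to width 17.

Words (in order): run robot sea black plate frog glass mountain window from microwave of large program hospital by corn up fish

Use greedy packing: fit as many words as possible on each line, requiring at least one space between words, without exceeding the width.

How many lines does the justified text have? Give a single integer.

Answer: 8

Derivation:
Line 1: ['run', 'robot', 'sea'] (min_width=13, slack=4)
Line 2: ['black', 'plate', 'frog'] (min_width=16, slack=1)
Line 3: ['glass', 'mountain'] (min_width=14, slack=3)
Line 4: ['window', 'from'] (min_width=11, slack=6)
Line 5: ['microwave', 'of'] (min_width=12, slack=5)
Line 6: ['large', 'program'] (min_width=13, slack=4)
Line 7: ['hospital', 'by', 'corn'] (min_width=16, slack=1)
Line 8: ['up', 'fish'] (min_width=7, slack=10)
Total lines: 8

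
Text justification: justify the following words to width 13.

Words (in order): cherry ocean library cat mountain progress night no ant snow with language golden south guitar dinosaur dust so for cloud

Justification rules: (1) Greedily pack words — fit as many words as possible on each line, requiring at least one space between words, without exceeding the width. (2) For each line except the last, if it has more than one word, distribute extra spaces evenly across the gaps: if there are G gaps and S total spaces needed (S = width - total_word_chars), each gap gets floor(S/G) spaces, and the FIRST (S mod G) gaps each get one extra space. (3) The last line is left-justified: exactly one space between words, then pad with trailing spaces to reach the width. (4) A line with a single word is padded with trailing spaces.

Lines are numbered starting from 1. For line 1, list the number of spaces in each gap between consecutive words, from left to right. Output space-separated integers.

Line 1: ['cherry', 'ocean'] (min_width=12, slack=1)
Line 2: ['library', 'cat'] (min_width=11, slack=2)
Line 3: ['mountain'] (min_width=8, slack=5)
Line 4: ['progress'] (min_width=8, slack=5)
Line 5: ['night', 'no', 'ant'] (min_width=12, slack=1)
Line 6: ['snow', 'with'] (min_width=9, slack=4)
Line 7: ['language'] (min_width=8, slack=5)
Line 8: ['golden', 'south'] (min_width=12, slack=1)
Line 9: ['guitar'] (min_width=6, slack=7)
Line 10: ['dinosaur', 'dust'] (min_width=13, slack=0)
Line 11: ['so', 'for', 'cloud'] (min_width=12, slack=1)

Answer: 2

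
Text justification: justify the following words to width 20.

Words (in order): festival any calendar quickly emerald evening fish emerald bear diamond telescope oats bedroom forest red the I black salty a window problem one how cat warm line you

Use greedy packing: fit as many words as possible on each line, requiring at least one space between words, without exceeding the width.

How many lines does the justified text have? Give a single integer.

Line 1: ['festival', 'any'] (min_width=12, slack=8)
Line 2: ['calendar', 'quickly'] (min_width=16, slack=4)
Line 3: ['emerald', 'evening', 'fish'] (min_width=20, slack=0)
Line 4: ['emerald', 'bear', 'diamond'] (min_width=20, slack=0)
Line 5: ['telescope', 'oats'] (min_width=14, slack=6)
Line 6: ['bedroom', 'forest', 'red'] (min_width=18, slack=2)
Line 7: ['the', 'I', 'black', 'salty', 'a'] (min_width=19, slack=1)
Line 8: ['window', 'problem', 'one'] (min_width=18, slack=2)
Line 9: ['how', 'cat', 'warm', 'line'] (min_width=17, slack=3)
Line 10: ['you'] (min_width=3, slack=17)
Total lines: 10

Answer: 10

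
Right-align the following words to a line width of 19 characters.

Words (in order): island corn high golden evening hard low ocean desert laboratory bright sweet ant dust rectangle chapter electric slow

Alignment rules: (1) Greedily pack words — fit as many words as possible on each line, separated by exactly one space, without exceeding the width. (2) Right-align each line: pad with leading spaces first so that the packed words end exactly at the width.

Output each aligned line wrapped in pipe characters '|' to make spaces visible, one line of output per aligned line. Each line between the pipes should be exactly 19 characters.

Answer: |   island corn high|
|golden evening hard|
|   low ocean desert|
|  laboratory bright|
|     sweet ant dust|
|  rectangle chapter|
|      electric slow|

Derivation:
Line 1: ['island', 'corn', 'high'] (min_width=16, slack=3)
Line 2: ['golden', 'evening', 'hard'] (min_width=19, slack=0)
Line 3: ['low', 'ocean', 'desert'] (min_width=16, slack=3)
Line 4: ['laboratory', 'bright'] (min_width=17, slack=2)
Line 5: ['sweet', 'ant', 'dust'] (min_width=14, slack=5)
Line 6: ['rectangle', 'chapter'] (min_width=17, slack=2)
Line 7: ['electric', 'slow'] (min_width=13, slack=6)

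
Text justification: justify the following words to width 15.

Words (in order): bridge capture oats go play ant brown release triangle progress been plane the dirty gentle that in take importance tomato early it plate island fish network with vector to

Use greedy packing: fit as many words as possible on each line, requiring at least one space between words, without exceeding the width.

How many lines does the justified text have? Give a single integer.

Line 1: ['bridge', 'capture'] (min_width=14, slack=1)
Line 2: ['oats', 'go', 'play'] (min_width=12, slack=3)
Line 3: ['ant', 'brown'] (min_width=9, slack=6)
Line 4: ['release'] (min_width=7, slack=8)
Line 5: ['triangle'] (min_width=8, slack=7)
Line 6: ['progress', 'been'] (min_width=13, slack=2)
Line 7: ['plane', 'the', 'dirty'] (min_width=15, slack=0)
Line 8: ['gentle', 'that', 'in'] (min_width=14, slack=1)
Line 9: ['take', 'importance'] (min_width=15, slack=0)
Line 10: ['tomato', 'early', 'it'] (min_width=15, slack=0)
Line 11: ['plate', 'island'] (min_width=12, slack=3)
Line 12: ['fish', 'network'] (min_width=12, slack=3)
Line 13: ['with', 'vector', 'to'] (min_width=14, slack=1)
Total lines: 13

Answer: 13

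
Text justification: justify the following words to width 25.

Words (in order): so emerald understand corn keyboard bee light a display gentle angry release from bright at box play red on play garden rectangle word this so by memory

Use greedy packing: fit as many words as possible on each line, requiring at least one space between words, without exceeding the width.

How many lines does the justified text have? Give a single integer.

Answer: 7

Derivation:
Line 1: ['so', 'emerald', 'understand'] (min_width=21, slack=4)
Line 2: ['corn', 'keyboard', 'bee', 'light', 'a'] (min_width=25, slack=0)
Line 3: ['display', 'gentle', 'angry'] (min_width=20, slack=5)
Line 4: ['release', 'from', 'bright', 'at'] (min_width=22, slack=3)
Line 5: ['box', 'play', 'red', 'on', 'play'] (min_width=20, slack=5)
Line 6: ['garden', 'rectangle', 'word'] (min_width=21, slack=4)
Line 7: ['this', 'so', 'by', 'memory'] (min_width=17, slack=8)
Total lines: 7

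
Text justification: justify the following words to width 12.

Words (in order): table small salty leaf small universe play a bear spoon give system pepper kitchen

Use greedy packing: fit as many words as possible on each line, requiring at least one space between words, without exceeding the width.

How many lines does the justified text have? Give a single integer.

Answer: 9

Derivation:
Line 1: ['table', 'small'] (min_width=11, slack=1)
Line 2: ['salty', 'leaf'] (min_width=10, slack=2)
Line 3: ['small'] (min_width=5, slack=7)
Line 4: ['universe'] (min_width=8, slack=4)
Line 5: ['play', 'a', 'bear'] (min_width=11, slack=1)
Line 6: ['spoon', 'give'] (min_width=10, slack=2)
Line 7: ['system'] (min_width=6, slack=6)
Line 8: ['pepper'] (min_width=6, slack=6)
Line 9: ['kitchen'] (min_width=7, slack=5)
Total lines: 9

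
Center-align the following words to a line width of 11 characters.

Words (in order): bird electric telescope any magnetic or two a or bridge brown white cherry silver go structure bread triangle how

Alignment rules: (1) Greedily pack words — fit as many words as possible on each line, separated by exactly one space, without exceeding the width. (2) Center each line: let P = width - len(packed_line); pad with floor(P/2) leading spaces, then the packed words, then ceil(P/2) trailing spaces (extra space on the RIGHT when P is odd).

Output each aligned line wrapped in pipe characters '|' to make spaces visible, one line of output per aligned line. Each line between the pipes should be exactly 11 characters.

Answer: |   bird    |
| electric  |
| telescope |
|    any    |
|magnetic or|
| two a or  |
|  bridge   |
|brown white|
|  cherry   |
| silver go |
| structure |
|   bread   |
| triangle  |
|    how    |

Derivation:
Line 1: ['bird'] (min_width=4, slack=7)
Line 2: ['electric'] (min_width=8, slack=3)
Line 3: ['telescope'] (min_width=9, slack=2)
Line 4: ['any'] (min_width=3, slack=8)
Line 5: ['magnetic', 'or'] (min_width=11, slack=0)
Line 6: ['two', 'a', 'or'] (min_width=8, slack=3)
Line 7: ['bridge'] (min_width=6, slack=5)
Line 8: ['brown', 'white'] (min_width=11, slack=0)
Line 9: ['cherry'] (min_width=6, slack=5)
Line 10: ['silver', 'go'] (min_width=9, slack=2)
Line 11: ['structure'] (min_width=9, slack=2)
Line 12: ['bread'] (min_width=5, slack=6)
Line 13: ['triangle'] (min_width=8, slack=3)
Line 14: ['how'] (min_width=3, slack=8)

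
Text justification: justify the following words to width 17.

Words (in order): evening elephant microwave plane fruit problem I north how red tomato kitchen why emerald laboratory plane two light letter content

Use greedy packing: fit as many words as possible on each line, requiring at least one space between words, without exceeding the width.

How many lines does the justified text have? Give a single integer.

Answer: 9

Derivation:
Line 1: ['evening', 'elephant'] (min_width=16, slack=1)
Line 2: ['microwave', 'plane'] (min_width=15, slack=2)
Line 3: ['fruit', 'problem', 'I'] (min_width=15, slack=2)
Line 4: ['north', 'how', 'red'] (min_width=13, slack=4)
Line 5: ['tomato', 'kitchen'] (min_width=14, slack=3)
Line 6: ['why', 'emerald'] (min_width=11, slack=6)
Line 7: ['laboratory', 'plane'] (min_width=16, slack=1)
Line 8: ['two', 'light', 'letter'] (min_width=16, slack=1)
Line 9: ['content'] (min_width=7, slack=10)
Total lines: 9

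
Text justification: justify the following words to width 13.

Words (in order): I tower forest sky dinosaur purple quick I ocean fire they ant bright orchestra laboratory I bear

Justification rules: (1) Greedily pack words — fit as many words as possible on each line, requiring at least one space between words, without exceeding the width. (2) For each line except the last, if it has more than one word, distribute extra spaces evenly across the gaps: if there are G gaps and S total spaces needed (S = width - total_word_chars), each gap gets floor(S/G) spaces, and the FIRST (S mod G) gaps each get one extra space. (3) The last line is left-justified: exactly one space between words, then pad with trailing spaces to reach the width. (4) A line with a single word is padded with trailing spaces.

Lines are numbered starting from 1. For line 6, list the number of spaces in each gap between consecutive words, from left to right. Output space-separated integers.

Answer: 6

Derivation:
Line 1: ['I', 'tower'] (min_width=7, slack=6)
Line 2: ['forest', 'sky'] (min_width=10, slack=3)
Line 3: ['dinosaur'] (min_width=8, slack=5)
Line 4: ['purple', 'quick'] (min_width=12, slack=1)
Line 5: ['I', 'ocean', 'fire'] (min_width=12, slack=1)
Line 6: ['they', 'ant'] (min_width=8, slack=5)
Line 7: ['bright'] (min_width=6, slack=7)
Line 8: ['orchestra'] (min_width=9, slack=4)
Line 9: ['laboratory', 'I'] (min_width=12, slack=1)
Line 10: ['bear'] (min_width=4, slack=9)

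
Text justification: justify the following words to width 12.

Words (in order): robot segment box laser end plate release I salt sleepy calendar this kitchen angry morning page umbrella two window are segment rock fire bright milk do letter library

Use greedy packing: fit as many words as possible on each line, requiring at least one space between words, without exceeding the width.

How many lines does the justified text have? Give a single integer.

Line 1: ['robot'] (min_width=5, slack=7)
Line 2: ['segment', 'box'] (min_width=11, slack=1)
Line 3: ['laser', 'end'] (min_width=9, slack=3)
Line 4: ['plate'] (min_width=5, slack=7)
Line 5: ['release', 'I'] (min_width=9, slack=3)
Line 6: ['salt', 'sleepy'] (min_width=11, slack=1)
Line 7: ['calendar'] (min_width=8, slack=4)
Line 8: ['this', 'kitchen'] (min_width=12, slack=0)
Line 9: ['angry'] (min_width=5, slack=7)
Line 10: ['morning', 'page'] (min_width=12, slack=0)
Line 11: ['umbrella', 'two'] (min_width=12, slack=0)
Line 12: ['window', 'are'] (min_width=10, slack=2)
Line 13: ['segment', 'rock'] (min_width=12, slack=0)
Line 14: ['fire', 'bright'] (min_width=11, slack=1)
Line 15: ['milk', 'do'] (min_width=7, slack=5)
Line 16: ['letter'] (min_width=6, slack=6)
Line 17: ['library'] (min_width=7, slack=5)
Total lines: 17

Answer: 17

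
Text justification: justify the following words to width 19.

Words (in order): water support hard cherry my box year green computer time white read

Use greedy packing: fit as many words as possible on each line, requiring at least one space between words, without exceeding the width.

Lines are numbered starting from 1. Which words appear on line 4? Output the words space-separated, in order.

Line 1: ['water', 'support', 'hard'] (min_width=18, slack=1)
Line 2: ['cherry', 'my', 'box', 'year'] (min_width=18, slack=1)
Line 3: ['green', 'computer', 'time'] (min_width=19, slack=0)
Line 4: ['white', 'read'] (min_width=10, slack=9)

Answer: white read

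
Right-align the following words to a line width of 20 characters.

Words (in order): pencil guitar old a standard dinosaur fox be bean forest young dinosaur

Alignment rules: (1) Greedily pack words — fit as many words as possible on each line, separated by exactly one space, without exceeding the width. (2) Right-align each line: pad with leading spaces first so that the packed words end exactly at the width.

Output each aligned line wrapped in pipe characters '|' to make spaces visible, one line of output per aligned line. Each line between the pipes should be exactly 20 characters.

Answer: | pencil guitar old a|
|   standard dinosaur|
|  fox be bean forest|
|      young dinosaur|

Derivation:
Line 1: ['pencil', 'guitar', 'old', 'a'] (min_width=19, slack=1)
Line 2: ['standard', 'dinosaur'] (min_width=17, slack=3)
Line 3: ['fox', 'be', 'bean', 'forest'] (min_width=18, slack=2)
Line 4: ['young', 'dinosaur'] (min_width=14, slack=6)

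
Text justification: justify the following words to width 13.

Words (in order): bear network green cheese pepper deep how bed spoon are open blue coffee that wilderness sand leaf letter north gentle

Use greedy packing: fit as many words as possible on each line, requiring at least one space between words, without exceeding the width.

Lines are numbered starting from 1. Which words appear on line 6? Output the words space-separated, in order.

Line 1: ['bear', 'network'] (min_width=12, slack=1)
Line 2: ['green', 'cheese'] (min_width=12, slack=1)
Line 3: ['pepper', 'deep'] (min_width=11, slack=2)
Line 4: ['how', 'bed', 'spoon'] (min_width=13, slack=0)
Line 5: ['are', 'open', 'blue'] (min_width=13, slack=0)
Line 6: ['coffee', 'that'] (min_width=11, slack=2)
Line 7: ['wilderness'] (min_width=10, slack=3)
Line 8: ['sand', 'leaf'] (min_width=9, slack=4)
Line 9: ['letter', 'north'] (min_width=12, slack=1)
Line 10: ['gentle'] (min_width=6, slack=7)

Answer: coffee that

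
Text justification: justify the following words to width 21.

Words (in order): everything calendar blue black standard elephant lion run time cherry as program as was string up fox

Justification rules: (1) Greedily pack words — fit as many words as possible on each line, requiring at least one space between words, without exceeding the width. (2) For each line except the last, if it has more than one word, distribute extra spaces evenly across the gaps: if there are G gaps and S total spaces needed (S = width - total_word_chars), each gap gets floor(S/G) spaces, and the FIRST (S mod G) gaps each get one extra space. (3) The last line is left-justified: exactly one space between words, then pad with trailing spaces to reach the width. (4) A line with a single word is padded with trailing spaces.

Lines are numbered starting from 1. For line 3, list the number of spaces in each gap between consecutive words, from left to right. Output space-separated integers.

Line 1: ['everything', 'calendar'] (min_width=19, slack=2)
Line 2: ['blue', 'black', 'standard'] (min_width=19, slack=2)
Line 3: ['elephant', 'lion', 'run'] (min_width=17, slack=4)
Line 4: ['time', 'cherry', 'as'] (min_width=14, slack=7)
Line 5: ['program', 'as', 'was', 'string'] (min_width=21, slack=0)
Line 6: ['up', 'fox'] (min_width=6, slack=15)

Answer: 3 3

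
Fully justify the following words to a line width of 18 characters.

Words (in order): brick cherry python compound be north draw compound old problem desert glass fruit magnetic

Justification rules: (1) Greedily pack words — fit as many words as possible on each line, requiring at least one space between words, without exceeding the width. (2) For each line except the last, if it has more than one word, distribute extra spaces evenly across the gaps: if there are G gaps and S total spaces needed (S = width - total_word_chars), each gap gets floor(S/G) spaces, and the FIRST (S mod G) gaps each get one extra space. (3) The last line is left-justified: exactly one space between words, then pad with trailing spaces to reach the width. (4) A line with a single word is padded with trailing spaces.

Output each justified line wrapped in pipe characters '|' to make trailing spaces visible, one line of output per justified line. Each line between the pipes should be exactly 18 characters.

Line 1: ['brick', 'cherry'] (min_width=12, slack=6)
Line 2: ['python', 'compound', 'be'] (min_width=18, slack=0)
Line 3: ['north', 'draw'] (min_width=10, slack=8)
Line 4: ['compound', 'old'] (min_width=12, slack=6)
Line 5: ['problem', 'desert'] (min_width=14, slack=4)
Line 6: ['glass', 'fruit'] (min_width=11, slack=7)
Line 7: ['magnetic'] (min_width=8, slack=10)

Answer: |brick       cherry|
|python compound be|
|north         draw|
|compound       old|
|problem     desert|
|glass        fruit|
|magnetic          |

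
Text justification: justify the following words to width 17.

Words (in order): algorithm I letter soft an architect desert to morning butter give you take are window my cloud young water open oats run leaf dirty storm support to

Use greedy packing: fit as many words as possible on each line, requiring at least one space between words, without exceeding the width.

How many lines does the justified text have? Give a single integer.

Answer: 10

Derivation:
Line 1: ['algorithm', 'I'] (min_width=11, slack=6)
Line 2: ['letter', 'soft', 'an'] (min_width=14, slack=3)
Line 3: ['architect', 'desert'] (min_width=16, slack=1)
Line 4: ['to', 'morning', 'butter'] (min_width=17, slack=0)
Line 5: ['give', 'you', 'take', 'are'] (min_width=17, slack=0)
Line 6: ['window', 'my', 'cloud'] (min_width=15, slack=2)
Line 7: ['young', 'water', 'open'] (min_width=16, slack=1)
Line 8: ['oats', 'run', 'leaf'] (min_width=13, slack=4)
Line 9: ['dirty', 'storm'] (min_width=11, slack=6)
Line 10: ['support', 'to'] (min_width=10, slack=7)
Total lines: 10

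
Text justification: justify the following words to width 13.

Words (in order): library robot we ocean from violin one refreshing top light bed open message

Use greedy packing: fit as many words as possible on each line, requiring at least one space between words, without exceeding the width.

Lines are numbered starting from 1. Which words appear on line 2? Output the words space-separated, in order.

Answer: we ocean from

Derivation:
Line 1: ['library', 'robot'] (min_width=13, slack=0)
Line 2: ['we', 'ocean', 'from'] (min_width=13, slack=0)
Line 3: ['violin', 'one'] (min_width=10, slack=3)
Line 4: ['refreshing'] (min_width=10, slack=3)
Line 5: ['top', 'light', 'bed'] (min_width=13, slack=0)
Line 6: ['open', 'message'] (min_width=12, slack=1)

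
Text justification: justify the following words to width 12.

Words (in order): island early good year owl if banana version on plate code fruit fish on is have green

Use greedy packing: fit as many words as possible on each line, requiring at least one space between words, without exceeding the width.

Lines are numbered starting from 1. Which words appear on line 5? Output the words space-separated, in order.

Answer: version on

Derivation:
Line 1: ['island', 'early'] (min_width=12, slack=0)
Line 2: ['good', 'year'] (min_width=9, slack=3)
Line 3: ['owl', 'if'] (min_width=6, slack=6)
Line 4: ['banana'] (min_width=6, slack=6)
Line 5: ['version', 'on'] (min_width=10, slack=2)
Line 6: ['plate', 'code'] (min_width=10, slack=2)
Line 7: ['fruit', 'fish'] (min_width=10, slack=2)
Line 8: ['on', 'is', 'have'] (min_width=10, slack=2)
Line 9: ['green'] (min_width=5, slack=7)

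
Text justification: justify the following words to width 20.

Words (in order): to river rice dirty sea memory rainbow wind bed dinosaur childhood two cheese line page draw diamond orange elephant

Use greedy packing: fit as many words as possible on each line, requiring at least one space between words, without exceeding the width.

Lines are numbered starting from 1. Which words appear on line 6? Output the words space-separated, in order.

Line 1: ['to', 'river', 'rice', 'dirty'] (min_width=19, slack=1)
Line 2: ['sea', 'memory', 'rainbow'] (min_width=18, slack=2)
Line 3: ['wind', 'bed', 'dinosaur'] (min_width=17, slack=3)
Line 4: ['childhood', 'two', 'cheese'] (min_width=20, slack=0)
Line 5: ['line', 'page', 'draw'] (min_width=14, slack=6)
Line 6: ['diamond', 'orange'] (min_width=14, slack=6)
Line 7: ['elephant'] (min_width=8, slack=12)

Answer: diamond orange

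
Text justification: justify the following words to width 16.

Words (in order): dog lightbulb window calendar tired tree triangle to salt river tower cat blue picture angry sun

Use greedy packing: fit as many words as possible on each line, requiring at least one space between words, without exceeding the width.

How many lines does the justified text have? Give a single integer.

Line 1: ['dog', 'lightbulb'] (min_width=13, slack=3)
Line 2: ['window', 'calendar'] (min_width=15, slack=1)
Line 3: ['tired', 'tree'] (min_width=10, slack=6)
Line 4: ['triangle', 'to', 'salt'] (min_width=16, slack=0)
Line 5: ['river', 'tower', 'cat'] (min_width=15, slack=1)
Line 6: ['blue', 'picture'] (min_width=12, slack=4)
Line 7: ['angry', 'sun'] (min_width=9, slack=7)
Total lines: 7

Answer: 7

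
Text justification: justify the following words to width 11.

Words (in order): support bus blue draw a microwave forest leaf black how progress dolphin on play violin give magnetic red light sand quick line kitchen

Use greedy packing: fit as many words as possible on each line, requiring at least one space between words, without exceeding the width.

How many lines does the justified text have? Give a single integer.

Line 1: ['support', 'bus'] (min_width=11, slack=0)
Line 2: ['blue', 'draw', 'a'] (min_width=11, slack=0)
Line 3: ['microwave'] (min_width=9, slack=2)
Line 4: ['forest', 'leaf'] (min_width=11, slack=0)
Line 5: ['black', 'how'] (min_width=9, slack=2)
Line 6: ['progress'] (min_width=8, slack=3)
Line 7: ['dolphin', 'on'] (min_width=10, slack=1)
Line 8: ['play', 'violin'] (min_width=11, slack=0)
Line 9: ['give'] (min_width=4, slack=7)
Line 10: ['magnetic'] (min_width=8, slack=3)
Line 11: ['red', 'light'] (min_width=9, slack=2)
Line 12: ['sand', 'quick'] (min_width=10, slack=1)
Line 13: ['line'] (min_width=4, slack=7)
Line 14: ['kitchen'] (min_width=7, slack=4)
Total lines: 14

Answer: 14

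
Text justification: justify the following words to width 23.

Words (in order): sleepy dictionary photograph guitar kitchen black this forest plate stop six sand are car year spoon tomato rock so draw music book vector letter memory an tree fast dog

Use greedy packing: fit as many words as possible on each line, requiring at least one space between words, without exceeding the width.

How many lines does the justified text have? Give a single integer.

Answer: 9

Derivation:
Line 1: ['sleepy', 'dictionary'] (min_width=17, slack=6)
Line 2: ['photograph', 'guitar'] (min_width=17, slack=6)
Line 3: ['kitchen', 'black', 'this'] (min_width=18, slack=5)
Line 4: ['forest', 'plate', 'stop', 'six'] (min_width=21, slack=2)
Line 5: ['sand', 'are', 'car', 'year', 'spoon'] (min_width=23, slack=0)
Line 6: ['tomato', 'rock', 'so', 'draw'] (min_width=19, slack=4)
Line 7: ['music', 'book', 'vector'] (min_width=17, slack=6)
Line 8: ['letter', 'memory', 'an', 'tree'] (min_width=21, slack=2)
Line 9: ['fast', 'dog'] (min_width=8, slack=15)
Total lines: 9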